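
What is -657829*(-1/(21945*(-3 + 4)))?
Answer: 657829/21945 ≈ 29.976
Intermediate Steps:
-657829*(-1/(21945*(-3 + 4))) = -657829/(7315*(-3*1)) = -657829/(7315*(-3)) = -657829/(-21945) = -657829*(-1/21945) = 657829/21945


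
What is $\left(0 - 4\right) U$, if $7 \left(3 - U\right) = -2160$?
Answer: $- \frac{8724}{7} \approx -1246.3$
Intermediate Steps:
$U = \frac{2181}{7}$ ($U = 3 - - \frac{2160}{7} = 3 + \frac{2160}{7} = \frac{2181}{7} \approx 311.57$)
$\left(0 - 4\right) U = \left(0 - 4\right) \frac{2181}{7} = \left(-4\right) \frac{2181}{7} = - \frac{8724}{7}$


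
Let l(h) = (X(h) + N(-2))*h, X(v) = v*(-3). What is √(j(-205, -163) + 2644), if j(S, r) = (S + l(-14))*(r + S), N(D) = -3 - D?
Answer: 2*√72329 ≈ 537.88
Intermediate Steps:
X(v) = -3*v
l(h) = h*(-1 - 3*h) (l(h) = (-3*h + (-3 - 1*(-2)))*h = (-3*h + (-3 + 2))*h = (-3*h - 1)*h = (-1 - 3*h)*h = h*(-1 - 3*h))
j(S, r) = (-574 + S)*(S + r) (j(S, r) = (S - 1*(-14)*(1 + 3*(-14)))*(r + S) = (S - 1*(-14)*(1 - 42))*(S + r) = (S - 1*(-14)*(-41))*(S + r) = (S - 574)*(S + r) = (-574 + S)*(S + r))
√(j(-205, -163) + 2644) = √(((-205)² - 574*(-205) - 574*(-163) - 205*(-163)) + 2644) = √((42025 + 117670 + 93562 + 33415) + 2644) = √(286672 + 2644) = √289316 = 2*√72329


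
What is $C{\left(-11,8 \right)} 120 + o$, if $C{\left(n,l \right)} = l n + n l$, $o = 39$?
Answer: $-21081$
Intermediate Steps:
$C{\left(n,l \right)} = 2 l n$ ($C{\left(n,l \right)} = l n + l n = 2 l n$)
$C{\left(-11,8 \right)} 120 + o = 2 \cdot 8 \left(-11\right) 120 + 39 = \left(-176\right) 120 + 39 = -21120 + 39 = -21081$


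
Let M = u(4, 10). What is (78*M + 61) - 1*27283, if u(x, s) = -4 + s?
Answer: -26754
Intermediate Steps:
M = 6 (M = -4 + 10 = 6)
(78*M + 61) - 1*27283 = (78*6 + 61) - 1*27283 = (468 + 61) - 27283 = 529 - 27283 = -26754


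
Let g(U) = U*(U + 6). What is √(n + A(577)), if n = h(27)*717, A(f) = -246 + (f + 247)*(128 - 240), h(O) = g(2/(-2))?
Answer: I*√96119 ≈ 310.03*I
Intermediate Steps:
g(U) = U*(6 + U)
h(O) = -5 (h(O) = (2/(-2))*(6 + 2/(-2)) = (2*(-½))*(6 + 2*(-½)) = -(6 - 1) = -1*5 = -5)
A(f) = -27910 - 112*f (A(f) = -246 + (247 + f)*(-112) = -246 + (-27664 - 112*f) = -27910 - 112*f)
n = -3585 (n = -5*717 = -3585)
√(n + A(577)) = √(-3585 + (-27910 - 112*577)) = √(-3585 + (-27910 - 64624)) = √(-3585 - 92534) = √(-96119) = I*√96119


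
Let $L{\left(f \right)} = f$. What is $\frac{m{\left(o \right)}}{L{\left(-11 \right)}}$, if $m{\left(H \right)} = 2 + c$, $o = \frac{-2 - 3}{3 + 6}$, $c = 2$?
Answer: $- \frac{4}{11} \approx -0.36364$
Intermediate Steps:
$o = - \frac{5}{9} \approx -0.55556$
$m{\left(H \right)} = 4$ ($m{\left(H \right)} = 2 + 2 = 4$)
$\frac{m{\left(o \right)}}{L{\left(-11 \right)}} = \frac{4}{-11} = 4 \left(- \frac{1}{11}\right) = - \frac{4}{11}$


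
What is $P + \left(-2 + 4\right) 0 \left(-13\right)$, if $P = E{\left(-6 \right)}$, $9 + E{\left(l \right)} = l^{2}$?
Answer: $27$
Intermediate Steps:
$E{\left(l \right)} = -9 + l^{2}$
$P = 27$ ($P = -9 + \left(-6\right)^{2} = -9 + 36 = 27$)
$P + \left(-2 + 4\right) 0 \left(-13\right) = 27 + \left(-2 + 4\right) 0 \left(-13\right) = 27 + 2 \cdot 0 \left(-13\right) = 27 + 0 \left(-13\right) = 27 + 0 = 27$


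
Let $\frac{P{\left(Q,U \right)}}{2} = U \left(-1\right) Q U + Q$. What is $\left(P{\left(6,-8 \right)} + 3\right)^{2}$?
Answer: $567009$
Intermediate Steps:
$P{\left(Q,U \right)} = 2 Q - 2 Q U^{2}$ ($P{\left(Q,U \right)} = 2 \left(U \left(-1\right) Q U + Q\right) = 2 \left(- U Q U + Q\right) = 2 \left(- Q U U + Q\right) = 2 \left(- Q U^{2} + Q\right) = 2 \left(Q - Q U^{2}\right) = 2 Q - 2 Q U^{2}$)
$\left(P{\left(6,-8 \right)} + 3\right)^{2} = \left(2 \cdot 6 \left(1 - \left(-8\right)^{2}\right) + 3\right)^{2} = \left(2 \cdot 6 \left(1 - 64\right) + 3\right)^{2} = \left(2 \cdot 6 \left(-63\right) + 3\right)^{2} = \left(-756 + 3\right)^{2} = \left(-753\right)^{2} = 567009$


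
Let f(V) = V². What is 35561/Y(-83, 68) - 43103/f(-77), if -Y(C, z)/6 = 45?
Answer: -222478979/1600830 ≈ -138.98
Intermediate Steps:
Y(C, z) = -270 (Y(C, z) = -6*45 = -270)
35561/Y(-83, 68) - 43103/f(-77) = 35561/(-270) - 43103/((-77)²) = 35561*(-1/270) - 43103/5929 = -35561/270 - 43103*1/5929 = -35561/270 - 43103/5929 = -222478979/1600830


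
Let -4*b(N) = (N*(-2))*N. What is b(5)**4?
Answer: 390625/16 ≈ 24414.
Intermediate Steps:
b(N) = N**2/2 (b(N) = -N*(-2)*N/4 = -(-2*N)*N/4 = -(-1)*N**2/2 = N**2/2)
b(5)**4 = ((1/2)*5**2)**4 = ((1/2)*25)**4 = (25/2)**4 = 390625/16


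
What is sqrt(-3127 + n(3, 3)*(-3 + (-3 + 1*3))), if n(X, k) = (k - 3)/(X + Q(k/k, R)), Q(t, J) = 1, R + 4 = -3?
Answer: I*sqrt(3127) ≈ 55.92*I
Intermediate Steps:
R = -7 (R = -4 - 3 = -7)
n(X, k) = (-3 + k)/(1 + X) (n(X, k) = (k - 3)/(X + 1) = (-3 + k)/(1 + X))
sqrt(-3127 + n(3, 3)*(-3 + (-3 + 1*3))) = sqrt(-3127 + ((-3 + 3)/(1 + 3))*(-3 + (-3 + 1*3))) = sqrt(-3127 + (0/4)*(-3 + (-3 + 3))) = sqrt(-3127 + ((1/4)*0)*(-3 + 0)) = sqrt(-3127 + 0*(-3)) = sqrt(-3127 + 0) = sqrt(-3127) = I*sqrt(3127)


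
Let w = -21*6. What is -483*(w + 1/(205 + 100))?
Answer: 18561207/305 ≈ 60856.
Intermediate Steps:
w = -126
-483*(w + 1/(205 + 100)) = -483*(-126 + 1/(205 + 100)) = -483*(-126 + 1/305) = -483*(-38429/305) = 18561207/305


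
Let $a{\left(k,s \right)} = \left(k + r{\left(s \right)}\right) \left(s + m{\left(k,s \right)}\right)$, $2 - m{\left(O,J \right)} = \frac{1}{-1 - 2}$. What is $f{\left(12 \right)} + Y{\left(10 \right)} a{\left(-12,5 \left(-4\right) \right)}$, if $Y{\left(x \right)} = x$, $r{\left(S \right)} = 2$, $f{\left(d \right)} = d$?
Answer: $\frac{5336}{3} \approx 1778.7$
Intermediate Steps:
$m{\left(O,J \right)} = \frac{7}{3}$ ($m{\left(O,J \right)} = 2 - \frac{1}{-1 - 2} = 2 - \frac{1}{-3} = 2 - - \frac{1}{3} = 2 + \frac{1}{3} = \frac{7}{3}$)
$a{\left(k,s \right)} = \left(2 + k\right) \left(\frac{7}{3} + s\right)$ ($a{\left(k,s \right)} = \left(k + 2\right) \left(s + \frac{7}{3}\right) = \left(2 + k\right) \left(\frac{7}{3} + s\right)$)
$f{\left(12 \right)} + Y{\left(10 \right)} a{\left(-12,5 \left(-4\right) \right)} = 12 + 10 \left(\frac{14}{3} + 2 \cdot 5 \left(-4\right) + \frac{7}{3} \left(-12\right) - 12 \cdot 5 \left(-4\right)\right) = 12 + 10 \left(\frac{14}{3} + 2 \left(-20\right) - 28 - -240\right) = 12 + 10 \left(\frac{14}{3} - 40 - 28 + 240\right) = 12 + 10 \cdot \frac{530}{3} = 12 + \frac{5300}{3} = \frac{5336}{3}$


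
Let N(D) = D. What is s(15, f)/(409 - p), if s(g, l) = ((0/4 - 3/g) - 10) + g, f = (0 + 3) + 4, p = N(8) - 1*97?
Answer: 4/415 ≈ 0.0096385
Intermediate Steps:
p = -89 (p = 8 - 1*97 = 8 - 97 = -89)
f = 7 (f = 3 + 4 = 7)
s(g, l) = -10 + g - 3/g (s(g, l) = ((0*(¼) - 3/g) - 10) + g = ((0 - 3/g) - 10) + g = (-3/g - 10) + g = (-10 - 3/g) + g = -10 + g - 3/g)
s(15, f)/(409 - p) = (-10 + 15 - 3/15)/(409 - 1*(-89)) = (-10 + 15 - 3*1/15)/(409 + 89) = (-10 + 15 - ⅕)/498 = (24/5)*(1/498) = 4/415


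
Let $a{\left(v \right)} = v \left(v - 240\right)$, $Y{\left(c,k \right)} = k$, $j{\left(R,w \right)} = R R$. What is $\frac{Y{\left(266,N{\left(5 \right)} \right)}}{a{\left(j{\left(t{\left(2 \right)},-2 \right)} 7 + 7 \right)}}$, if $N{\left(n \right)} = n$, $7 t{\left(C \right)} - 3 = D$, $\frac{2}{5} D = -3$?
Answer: $- \frac{3920}{1784711} \approx -0.0021964$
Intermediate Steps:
$D = - \frac{15}{2}$ ($D = \frac{5}{2} \left(-3\right) = - \frac{15}{2} \approx -7.5$)
$t{\left(C \right)} = - \frac{9}{14}$ ($t{\left(C \right)} = \frac{3}{7} + \frac{1}{7} \left(- \frac{15}{2}\right) = \frac{3}{7} - \frac{15}{14} = - \frac{9}{14}$)
$j{\left(R,w \right)} = R^{2}$
$a{\left(v \right)} = v \left(-240 + v\right)$
$\frac{Y{\left(266,N{\left(5 \right)} \right)}}{a{\left(j{\left(t{\left(2 \right)},-2 \right)} 7 + 7 \right)}} = \frac{5}{\left(\left(- \frac{9}{14}\right)^{2} \cdot 7 + 7\right) \left(-240 + \left(\left(- \frac{9}{14}\right)^{2} \cdot 7 + 7\right)\right)} = \frac{5}{\left(\frac{81}{196} \cdot 7 + 7\right) \left(-240 + \left(\frac{81}{196} \cdot 7 + 7\right)\right)} = \frac{5}{\left(\frac{81}{28} + 7\right) \left(-240 + \left(\frac{81}{28} + 7\right)\right)} = \frac{5}{\frac{277}{28} \left(-240 + \frac{277}{28}\right)} = \frac{5}{\frac{277}{28} \left(- \frac{6443}{28}\right)} = \frac{5}{- \frac{1784711}{784}} = 5 \left(- \frac{784}{1784711}\right) = - \frac{3920}{1784711}$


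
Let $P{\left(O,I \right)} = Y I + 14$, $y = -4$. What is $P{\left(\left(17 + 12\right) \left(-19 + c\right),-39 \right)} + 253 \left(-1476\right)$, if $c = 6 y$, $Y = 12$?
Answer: $-373882$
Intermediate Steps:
$c = -24$ ($c = 6 \left(-4\right) = -24$)
$P{\left(O,I \right)} = 14 + 12 I$ ($P{\left(O,I \right)} = 12 I + 14 = 14 + 12 I$)
$P{\left(\left(17 + 12\right) \left(-19 + c\right),-39 \right)} + 253 \left(-1476\right) = \left(14 + 12 \left(-39\right)\right) + 253 \left(-1476\right) = \left(14 - 468\right) - 373428 = -454 - 373428 = -373882$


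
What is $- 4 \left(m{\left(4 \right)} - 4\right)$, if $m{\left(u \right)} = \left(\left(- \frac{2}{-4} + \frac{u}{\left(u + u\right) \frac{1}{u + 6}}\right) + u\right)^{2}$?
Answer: $-345$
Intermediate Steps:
$m{\left(u \right)} = \left(\frac{7}{2} + \frac{3 u}{2}\right)^{2}$ ($m{\left(u \right)} = \left(\left(\left(-2\right) \left(- \frac{1}{4}\right) + \frac{u}{2 u \frac{1}{6 + u}}\right) + u\right)^{2} = \left(\left(\frac{1}{2} + \frac{u}{2 u \frac{1}{6 + u}}\right) + u\right)^{2} = \left(\left(\frac{1}{2} + u \frac{6 + u}{2 u}\right) + u\right)^{2} = \left(\left(\frac{1}{2} + \left(3 + \frac{u}{2}\right)\right) + u\right)^{2} = \left(\left(\frac{7}{2} + \frac{u}{2}\right) + u\right)^{2} = \left(\frac{7}{2} + \frac{3 u}{2}\right)^{2}$)
$- 4 \left(m{\left(4 \right)} - 4\right) = - 4 \left(\frac{\left(7 + 3 \cdot 4\right)^{2}}{4} - 4\right) = - 4 \left(\frac{\left(7 + 12\right)^{2}}{4} - 4\right) = - 4 \left(\frac{19^{2}}{4} - 4\right) = - 4 \left(\frac{1}{4} \cdot 361 - 4\right) = - 4 \left(\frac{361}{4} - 4\right) = \left(-4\right) \frac{345}{4} = -345$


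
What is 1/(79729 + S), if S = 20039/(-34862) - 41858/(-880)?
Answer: 7669640/611853132379 ≈ 1.2535e-5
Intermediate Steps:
S = 360404819/7669640 (S = 20039*(-1/34862) - 41858*(-1/880) = -20039/34862 + 20929/440 = 360404819/7669640 ≈ 46.991)
1/(79729 + S) = 1/(79729 + 360404819/7669640) = 1/(611853132379/7669640) = 7669640/611853132379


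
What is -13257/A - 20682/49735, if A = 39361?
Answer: -210485871/279659905 ≈ -0.75265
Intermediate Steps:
-13257/A - 20682/49735 = -13257/39361 - 20682/49735 = -210485871/279659905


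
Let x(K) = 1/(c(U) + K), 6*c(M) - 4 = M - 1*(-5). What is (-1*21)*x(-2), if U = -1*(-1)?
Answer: 63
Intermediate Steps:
U = 1
c(M) = 3/2 + M/6 (c(M) = ⅔ + (M - 1*(-5))/6 = ⅔ + (M + 5)/6 = ⅔ + (5 + M)/6 = ⅔ + (⅚ + M/6) = 3/2 + M/6)
x(K) = 1/(5/3 + K) (x(K) = 1/((3/2 + (⅙)*1) + K) = 1/((3/2 + ⅙) + K) = 1/(5/3 + K))
(-1*21)*x(-2) = (-1*21)*(3/(5 + 3*(-2))) = -63/(5 - 6) = -63/(-1) = -63*(-1) = -21*(-3) = 63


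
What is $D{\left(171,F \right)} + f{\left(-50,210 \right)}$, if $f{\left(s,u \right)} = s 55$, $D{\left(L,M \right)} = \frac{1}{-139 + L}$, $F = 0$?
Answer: $- \frac{87999}{32} \approx -2750.0$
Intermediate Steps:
$f{\left(s,u \right)} = 55 s$
$D{\left(171,F \right)} + f{\left(-50,210 \right)} = \frac{1}{-139 + 171} + 55 \left(-50\right) = \frac{1}{32} - 2750 = - \frac{87999}{32}$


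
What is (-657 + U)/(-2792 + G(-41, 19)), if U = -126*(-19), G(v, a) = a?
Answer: -1737/2773 ≈ -0.62640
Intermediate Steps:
U = 2394
(-657 + U)/(-2792 + G(-41, 19)) = (-657 + 2394)/(-2792 + 19) = 1737/(-2773) = 1737*(-1/2773) = -1737/2773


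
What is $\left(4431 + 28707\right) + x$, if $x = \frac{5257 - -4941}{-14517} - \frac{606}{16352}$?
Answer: $\frac{3933094315397}{118690992} \approx 33137.0$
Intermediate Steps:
$x = - \frac{87777499}{118690992}$ ($x = \left(5257 + 4941\right) \left(- \frac{1}{14517}\right) - \frac{303}{8176} = 10198 \left(- \frac{1}{14517}\right) - \frac{303}{8176} = - \frac{10198}{14517} - \frac{303}{8176} = - \frac{87777499}{118690992} \approx -0.73955$)
$\left(4431 + 28707\right) + x = \left(4431 + 28707\right) - \frac{87777499}{118690992} = 33138 - \frac{87777499}{118690992} = \frac{3933094315397}{118690992}$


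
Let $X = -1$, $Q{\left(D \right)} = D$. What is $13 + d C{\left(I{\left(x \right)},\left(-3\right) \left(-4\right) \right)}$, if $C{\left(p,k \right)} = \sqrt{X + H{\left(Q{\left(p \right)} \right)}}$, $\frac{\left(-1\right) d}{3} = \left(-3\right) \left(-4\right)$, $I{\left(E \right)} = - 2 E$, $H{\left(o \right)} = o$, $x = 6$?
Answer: $13 - 36 i \sqrt{13} \approx 13.0 - 129.8 i$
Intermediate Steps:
$d = -36$ ($d = - 3 \left(\left(-3\right) \left(-4\right)\right) = \left(-3\right) 12 = -36$)
$C{\left(p,k \right)} = \sqrt{-1 + p}$
$13 + d C{\left(I{\left(x \right)},\left(-3\right) \left(-4\right) \right)} = 13 - 36 \sqrt{-1 - 12} = 13 - 36 \sqrt{-13} = 13 - 36 i \sqrt{13}$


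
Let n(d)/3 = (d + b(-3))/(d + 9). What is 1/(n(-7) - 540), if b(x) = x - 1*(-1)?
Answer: -2/1107 ≈ -0.0018067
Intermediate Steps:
b(x) = 1 + x (b(x) = x + 1 = 1 + x)
n(d) = 3*(-2 + d)/(9 + d) (n(d) = 3*((d + (1 - 3))/(d + 9)) = 3*((d - 2)/(9 + d)) = 3*((-2 + d)/(9 + d)) = 3*(-2 + d)/(9 + d))
1/(n(-7) - 540) = 1/(3*(-2 - 7)/(9 - 7) - 540) = 1/(3*(-9)/2 - 540) = 1/(3*(½)*(-9) - 540) = 1/(-27/2 - 540) = 1/(-1107/2) = -2/1107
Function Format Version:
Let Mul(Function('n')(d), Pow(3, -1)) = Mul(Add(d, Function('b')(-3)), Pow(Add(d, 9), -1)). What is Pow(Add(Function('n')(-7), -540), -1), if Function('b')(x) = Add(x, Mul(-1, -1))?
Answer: Rational(-2, 1107) ≈ -0.0018067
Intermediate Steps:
Function('b')(x) = Add(1, x) (Function('b')(x) = Add(x, 1) = Add(1, x))
Function('n')(d) = Mul(3, Pow(Add(9, d), -1), Add(-2, d)) (Function('n')(d) = Mul(3, Mul(Add(d, Add(1, -3)), Pow(Add(d, 9), -1))) = Mul(3, Mul(Add(d, -2), Pow(Add(9, d), -1))) = Mul(3, Mul(Add(-2, d), Pow(Add(9, d), -1))) = Mul(3, Mul(Pow(Add(9, d), -1), Add(-2, d))) = Mul(3, Pow(Add(9, d), -1), Add(-2, d)))
Pow(Add(Function('n')(-7), -540), -1) = Pow(Add(Mul(3, Pow(Add(9, -7), -1), Add(-2, -7)), -540), -1) = Pow(Add(Mul(3, Pow(2, -1), -9), -540), -1) = Pow(Add(Mul(3, Rational(1, 2), -9), -540), -1) = Pow(Add(Rational(-27, 2), -540), -1) = Pow(Rational(-1107, 2), -1) = Rational(-2, 1107)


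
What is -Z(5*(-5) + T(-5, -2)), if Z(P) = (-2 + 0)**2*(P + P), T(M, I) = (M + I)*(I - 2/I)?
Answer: 144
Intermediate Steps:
T(M, I) = (I + M)*(I - 2/I)
Z(P) = 8*P (Z(P) = (-2)**2*(2*P) = 4*(2*P) = 8*P)
-Z(5*(-5) + T(-5, -2)) = -8*(5*(-5) + (-2 + (-2)**2 - 2*(-5) - 2*(-5)/(-2))) = -8*(-25 + (-2 + 4 + 10 - 2*(-5)*(-1/2))) = -8*(-25 + (-2 + 4 + 10 - 5)) = -8*(-25 + 7) = -8*(-18) = -1*(-144) = 144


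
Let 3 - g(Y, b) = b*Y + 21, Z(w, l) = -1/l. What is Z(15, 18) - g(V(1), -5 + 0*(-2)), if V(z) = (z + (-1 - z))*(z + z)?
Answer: 503/18 ≈ 27.944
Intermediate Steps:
V(z) = -2*z
g(Y, b) = -18 - Y*b (g(Y, b) = 3 - (b*Y + 21) = 3 - (Y*b + 21) = 3 - (21 + Y*b) = 3 + (-21 - Y*b) = -18 - Y*b)
Z(15, 18) - g(V(1), -5 + 0*(-2)) = -1/18 - (-18 - (-2*1)*(-5 + 0*(-2))) = -1*1/18 - (-18 - 1*(-2)*(-5 + 0)) = -1/18 - (-18 - 1*(-2)*(-5)) = -1/18 - (-18 - 10) = -1/18 - 1*(-28) = -1/18 + 28 = 503/18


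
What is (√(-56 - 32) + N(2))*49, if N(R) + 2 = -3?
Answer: -245 + 98*I*√22 ≈ -245.0 + 459.66*I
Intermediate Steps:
N(R) = -5 (N(R) = -2 - 3 = -5)
(√(-56 - 32) + N(2))*49 = (√(-56 - 32) - 5)*49 = (√(-88) - 5)*49 = (2*I*√22 - 5)*49 = (-5 + 2*I*√22)*49 = -245 + 98*I*√22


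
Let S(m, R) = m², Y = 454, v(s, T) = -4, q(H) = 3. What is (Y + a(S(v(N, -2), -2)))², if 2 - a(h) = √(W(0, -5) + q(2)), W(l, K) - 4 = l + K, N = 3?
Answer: (456 - √2)² ≈ 2.0665e+5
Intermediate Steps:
W(l, K) = 4 + K + l (W(l, K) = 4 + (l + K) = 4 + (K + l) = 4 + K + l)
a(h) = 2 - √2 (a(h) = 2 - √((4 - 5 + 0) + 3) = 2 - √(-1 + 3) = 2 - √2)
(Y + a(S(v(N, -2), -2)))² = (454 + (2 - √2))² = (456 - √2)²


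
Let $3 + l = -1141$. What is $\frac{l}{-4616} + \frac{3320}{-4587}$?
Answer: $- \frac{1259699}{2646699} \approx -0.47595$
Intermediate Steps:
$l = -1144$ ($l = -3 - 1141 = -1144$)
$\frac{l}{-4616} + \frac{3320}{-4587} = - \frac{1144}{-4616} + \frac{3320}{-4587} = \left(-1144\right) \left(- \frac{1}{4616}\right) + 3320 \left(- \frac{1}{4587}\right) = \frac{143}{577} - \frac{3320}{4587} = - \frac{1259699}{2646699}$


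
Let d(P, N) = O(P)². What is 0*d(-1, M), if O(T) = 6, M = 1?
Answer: 0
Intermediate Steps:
d(P, N) = 36 (d(P, N) = 6² = 36)
0*d(-1, M) = 0*36 = 0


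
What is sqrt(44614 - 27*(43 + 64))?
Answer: 5*sqrt(1669) ≈ 204.27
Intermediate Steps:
sqrt(44614 - 27*(43 + 64)) = sqrt(44614 - 27*107) = sqrt(44614 - 2889) = sqrt(41725) = 5*sqrt(1669)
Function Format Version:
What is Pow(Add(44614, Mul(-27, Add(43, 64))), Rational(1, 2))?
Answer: Mul(5, Pow(1669, Rational(1, 2))) ≈ 204.27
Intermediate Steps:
Pow(Add(44614, Mul(-27, Add(43, 64))), Rational(1, 2)) = Pow(Add(44614, Mul(-27, 107)), Rational(1, 2)) = Pow(Add(44614, -2889), Rational(1, 2)) = Pow(41725, Rational(1, 2)) = Mul(5, Pow(1669, Rational(1, 2)))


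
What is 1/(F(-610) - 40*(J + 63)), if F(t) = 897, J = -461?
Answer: 1/16817 ≈ 5.9464e-5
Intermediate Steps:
1/(F(-610) - 40*(J + 63)) = 1/(897 - 40*(-461 + 63)) = 1/(897 - 40*(-398)) = 1/(897 + 15920) = 1/16817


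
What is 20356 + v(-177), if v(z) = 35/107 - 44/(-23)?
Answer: 50101629/2461 ≈ 20358.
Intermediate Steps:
v(z) = 5513/2461 (v(z) = 35*(1/107) - 44*(-1/23) = 35/107 + 44/23 = 5513/2461)
20356 + v(-177) = 20356 + 5513/2461 = 50101629/2461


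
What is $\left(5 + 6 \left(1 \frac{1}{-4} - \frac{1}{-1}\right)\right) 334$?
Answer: $3173$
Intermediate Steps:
$\left(5 + 6 \left(1 \frac{1}{-4} - \frac{1}{-1}\right)\right) 334 = \left(5 + 6 \left(1 \left(- \frac{1}{4}\right) - -1\right)\right) 334 = \left(5 + 6 \left(- \frac{1}{4} + 1\right)\right) 334 = \left(5 + 6 \cdot \frac{3}{4}\right) 334 = \left(5 + \frac{9}{2}\right) 334 = \frac{19}{2} \cdot 334 = 3173$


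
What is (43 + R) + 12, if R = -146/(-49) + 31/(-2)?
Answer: 4163/98 ≈ 42.480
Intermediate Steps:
R = -1227/98 (R = -146*(-1/49) + 31*(-½) = 146/49 - 31/2 = -1227/98 ≈ -12.520)
(43 + R) + 12 = (43 - 1227/98) + 12 = 2987/98 + 12 = 4163/98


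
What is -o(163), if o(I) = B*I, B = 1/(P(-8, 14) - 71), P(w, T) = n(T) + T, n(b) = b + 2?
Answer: 163/41 ≈ 3.9756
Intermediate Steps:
n(b) = 2 + b
P(w, T) = 2 + 2*T (P(w, T) = (2 + T) + T = 2 + 2*T)
B = -1/41 (B = 1/((2 + 2*14) - 71) = 1/((2 + 28) - 71) = 1/(30 - 71) = 1/(-41) = -1/41 ≈ -0.024390)
o(I) = -I/41
-o(163) = -(-1)*163/41 = -1*(-163/41) = 163/41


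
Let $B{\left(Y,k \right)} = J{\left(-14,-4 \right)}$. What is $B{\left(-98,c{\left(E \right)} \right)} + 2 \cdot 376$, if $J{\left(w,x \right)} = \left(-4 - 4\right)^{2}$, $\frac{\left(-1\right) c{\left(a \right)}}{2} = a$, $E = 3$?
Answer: $816$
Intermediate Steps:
$c{\left(a \right)} = - 2 a$
$J{\left(w,x \right)} = 64$ ($J{\left(w,x \right)} = \left(-8\right)^{2} = 64$)
$B{\left(Y,k \right)} = 64$
$B{\left(-98,c{\left(E \right)} \right)} + 2 \cdot 376 = 64 + 2 \cdot 376 = 64 + 752 = 816$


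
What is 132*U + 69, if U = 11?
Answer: 1521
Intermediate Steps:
132*U + 69 = 132*11 + 69 = 1452 + 69 = 1521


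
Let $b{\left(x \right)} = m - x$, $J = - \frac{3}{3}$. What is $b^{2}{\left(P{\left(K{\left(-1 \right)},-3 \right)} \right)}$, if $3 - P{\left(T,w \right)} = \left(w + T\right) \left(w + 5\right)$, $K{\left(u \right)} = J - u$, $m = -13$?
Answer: $484$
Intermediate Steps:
$J = -1$ ($J = \left(-3\right) \frac{1}{3} = -1$)
$K{\left(u \right)} = -1 - u$
$P{\left(T,w \right)} = 3 - \left(5 + w\right) \left(T + w\right)$ ($P{\left(T,w \right)} = 3 - \left(w + T\right) \left(w + 5\right) = 3 - \left(T + w\right) \left(5 + w\right) = 3 - \left(5 + w\right) \left(T + w\right)$)
$b{\left(x \right)} = -13 - x$
$b^{2}{\left(P{\left(K{\left(-1 \right)},-3 \right)} \right)} = \left(-13 - \left(3 - \left(-3\right)^{2} - 5 \left(-1 - -1\right) - -15 - \left(-1 - -1\right) \left(-3\right)\right)\right)^{2} = \left(-13 - \left(3 - 9 - 5 \left(-1 + 1\right) + 15 - \left(-1 + 1\right) \left(-3\right)\right)\right)^{2} = \left(-13 - \left(3 - 9 - 0 + 15 - 0 \left(-3\right)\right)\right)^{2} = \left(-13 - \left(3 - 9 + 0 + 15 + 0\right)\right)^{2} = \left(-13 - 9\right)^{2} = \left(-22\right)^{2} = 484$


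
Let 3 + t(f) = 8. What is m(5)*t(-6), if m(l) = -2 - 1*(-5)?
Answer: 15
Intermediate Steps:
m(l) = 3 (m(l) = -2 + 5 = 3)
t(f) = 5 (t(f) = -3 + 8 = 5)
m(5)*t(-6) = 3*5 = 15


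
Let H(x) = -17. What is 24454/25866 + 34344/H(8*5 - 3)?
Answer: -443963093/219861 ≈ -2019.3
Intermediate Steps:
24454/25866 + 34344/H(8*5 - 3) = 24454/25866 + 34344/(-17) = 24454*(1/25866) + 34344*(-1/17) = 12227/12933 - 34344/17 = -443963093/219861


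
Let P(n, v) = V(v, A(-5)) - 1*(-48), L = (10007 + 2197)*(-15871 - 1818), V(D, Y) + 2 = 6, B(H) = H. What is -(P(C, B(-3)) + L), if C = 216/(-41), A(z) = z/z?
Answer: 215876504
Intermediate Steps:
A(z) = 1
V(D, Y) = 4 (V(D, Y) = -2 + 6 = 4)
C = -216/41 (C = 216*(-1/41) = -216/41 ≈ -5.2683)
L = -215876556 (L = 12204*(-17689) = -215876556)
P(n, v) = 52 (P(n, v) = 4 - 1*(-48) = 4 + 48 = 52)
-(P(C, B(-3)) + L) = -(52 - 215876556) = -1*(-215876504) = 215876504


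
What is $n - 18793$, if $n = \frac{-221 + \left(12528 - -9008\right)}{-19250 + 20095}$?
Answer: $- \frac{3171754}{169} \approx -18768.0$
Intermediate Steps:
$n = \frac{4263}{169}$ ($n = \frac{-221 + \left(12528 + 9008\right)}{845} = \left(-221 + 21536\right) \frac{1}{845} = 21315 \cdot \frac{1}{845} = \frac{4263}{169} \approx 25.225$)
$n - 18793 = \frac{4263}{169} - 18793 = - \frac{3171754}{169}$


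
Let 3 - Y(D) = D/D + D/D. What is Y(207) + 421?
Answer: 422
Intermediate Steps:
Y(D) = 1 (Y(D) = 3 - (D/D + D/D) = 3 - (1 + 1) = 3 - 1*2 = 3 - 2 = 1)
Y(207) + 421 = 1 + 421 = 422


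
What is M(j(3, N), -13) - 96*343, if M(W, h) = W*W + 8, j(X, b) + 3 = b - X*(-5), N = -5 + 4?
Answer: -32799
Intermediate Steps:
N = -1
j(X, b) = -3 + b + 5*X (j(X, b) = -3 + (b - X*(-5)) = -3 + (b - (-5)*X) = -3 + (b + 5*X) = -3 + b + 5*X)
M(W, h) = 8 + W**2 (M(W, h) = W**2 + 8 = 8 + W**2)
M(j(3, N), -13) - 96*343 = (8 + (-3 - 1 + 5*3)**2) - 96*343 = (8 + (-3 - 1 + 15)**2) - 32928 = (8 + 11**2) - 32928 = (8 + 121) - 32928 = 129 - 32928 = -32799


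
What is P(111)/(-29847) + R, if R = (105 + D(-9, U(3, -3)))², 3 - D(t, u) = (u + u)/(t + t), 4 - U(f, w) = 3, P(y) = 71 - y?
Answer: 9419007901/805869 ≈ 11688.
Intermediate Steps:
U(f, w) = 1 (U(f, w) = 4 - 1*3 = 4 - 3 = 1)
D(t, u) = 3 - u/t (D(t, u) = 3 - (u + u)/(t + t) = 3 - 2*u/(2*t) = 3 - 2*u*1/(2*t) = 3 - u/t)
R = 946729/81 (R = (105 + (3 - 1*1/(-9)))² = (105 + (3 - 1*1*(-⅑)))² = (105 + (3 + ⅑))² = (105 + 28/9)² = (973/9)² = 946729/81 ≈ 11688.)
P(111)/(-29847) + R = (71 - 1*111)/(-29847) + 946729/81 = (71 - 111)*(-1/29847) + 946729/81 = -40*(-1/29847) + 946729/81 = 40/29847 + 946729/81 = 9419007901/805869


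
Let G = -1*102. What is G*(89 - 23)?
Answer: -6732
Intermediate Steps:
G = -102
G*(89 - 23) = -102*(89 - 23) = -102*66 = -6732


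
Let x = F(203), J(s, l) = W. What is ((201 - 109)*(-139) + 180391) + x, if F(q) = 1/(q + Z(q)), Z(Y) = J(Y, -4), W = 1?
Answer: 34191013/204 ≈ 1.6760e+5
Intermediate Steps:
J(s, l) = 1
Z(Y) = 1
F(q) = 1/(1 + q) (F(q) = 1/(q + 1) = 1/(1 + q))
x = 1/204 (x = 1/(1 + 203) = 1/204 ≈ 0.0049020)
((201 - 109)*(-139) + 180391) + x = ((201 - 109)*(-139) + 180391) + 1/204 = (92*(-139) + 180391) + 1/204 = (-12788 + 180391) + 1/204 = 167603 + 1/204 = 34191013/204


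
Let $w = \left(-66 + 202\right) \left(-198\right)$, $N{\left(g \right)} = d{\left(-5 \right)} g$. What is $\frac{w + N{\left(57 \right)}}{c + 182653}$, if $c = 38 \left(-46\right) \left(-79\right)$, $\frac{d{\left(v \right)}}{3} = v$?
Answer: $- \frac{9261}{106915} \approx -0.08662$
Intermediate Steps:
$d{\left(v \right)} = 3 v$
$N{\left(g \right)} = - 15 g$ ($N{\left(g \right)} = 3 \left(-5\right) g = - 15 g$)
$c = 138092$ ($c = \left(-1748\right) \left(-79\right) = 138092$)
$w = -26928$ ($w = 136 \left(-198\right) = -26928$)
$\frac{w + N{\left(57 \right)}}{c + 182653} = \frac{-26928 - 855}{138092 + 182653} = \frac{-26928 - 855}{320745} = \left(-27783\right) \frac{1}{320745} = - \frac{9261}{106915}$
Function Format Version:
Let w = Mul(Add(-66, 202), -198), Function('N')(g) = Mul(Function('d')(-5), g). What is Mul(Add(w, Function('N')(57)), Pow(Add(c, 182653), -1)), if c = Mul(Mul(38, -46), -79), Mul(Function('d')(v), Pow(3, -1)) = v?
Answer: Rational(-9261, 106915) ≈ -0.086620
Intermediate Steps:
Function('d')(v) = Mul(3, v)
Function('N')(g) = Mul(-15, g) (Function('N')(g) = Mul(Mul(3, -5), g) = Mul(-15, g))
c = 138092 (c = Mul(-1748, -79) = 138092)
w = -26928 (w = Mul(136, -198) = -26928)
Mul(Add(w, Function('N')(57)), Pow(Add(c, 182653), -1)) = Mul(Add(-26928, Mul(-15, 57)), Pow(Add(138092, 182653), -1)) = Mul(Add(-26928, -855), Pow(320745, -1)) = Mul(-27783, Rational(1, 320745)) = Rational(-9261, 106915)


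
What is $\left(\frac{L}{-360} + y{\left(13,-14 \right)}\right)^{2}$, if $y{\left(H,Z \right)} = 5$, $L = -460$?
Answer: $\frac{12769}{324} \approx 39.411$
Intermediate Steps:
$\left(\frac{L}{-360} + y{\left(13,-14 \right)}\right)^{2} = \left(- \frac{460}{-360} + 5\right)^{2} = \left(\left(-460\right) \left(- \frac{1}{360}\right) + 5\right)^{2} = \left(\frac{23}{18} + 5\right)^{2} = \left(\frac{113}{18}\right)^{2} = \frac{12769}{324}$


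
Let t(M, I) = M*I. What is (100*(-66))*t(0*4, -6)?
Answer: 0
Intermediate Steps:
t(M, I) = I*M
(100*(-66))*t(0*4, -6) = (100*(-66))*(-0*4) = -(-39600)*0 = -6600*0 = 0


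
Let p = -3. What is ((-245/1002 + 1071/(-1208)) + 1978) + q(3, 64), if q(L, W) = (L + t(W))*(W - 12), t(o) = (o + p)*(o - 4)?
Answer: 116474015881/605208 ≈ 1.9245e+5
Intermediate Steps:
t(o) = (-4 + o)*(-3 + o) (t(o) = (o - 3)*(o - 4) = (-3 + o)*(-4 + o) = (-4 + o)*(-3 + o))
q(L, W) = (-12 + W)*(12 + L + W**2 - 7*W) (q(L, W) = (L + (12 + W**2 - 7*W))*(W - 12) = (12 + L + W**2 - 7*W)*(-12 + W) = (-12 + W)*(12 + L + W**2 - 7*W))
((-245/1002 + 1071/(-1208)) + 1978) + q(3, 64) = ((-245/1002 + 1071/(-1208)) + 1978) + (-144 + 64**3 - 19*64**2 - 12*3 + 96*64 + 3*64) = ((-245*1/1002 + 1071*(-1/1208)) + 1978) + (-144 + 262144 - 19*4096 - 36 + 6144 + 192) = ((-245/1002 - 1071/1208) + 1978) + (-144 + 262144 - 77824 - 36 + 6144 + 192) = (-684551/605208 + 1978) + 190476 = 1196416873/605208 + 190476 = 116474015881/605208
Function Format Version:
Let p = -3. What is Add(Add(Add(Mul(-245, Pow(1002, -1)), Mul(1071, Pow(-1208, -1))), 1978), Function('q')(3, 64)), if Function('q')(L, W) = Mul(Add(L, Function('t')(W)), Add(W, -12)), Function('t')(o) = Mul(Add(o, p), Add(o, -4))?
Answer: Rational(116474015881, 605208) ≈ 1.9245e+5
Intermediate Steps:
Function('t')(o) = Mul(Add(-4, o), Add(-3, o)) (Function('t')(o) = Mul(Add(o, -3), Add(o, -4)) = Mul(Add(-3, o), Add(-4, o)) = Mul(Add(-4, o), Add(-3, o)))
Function('q')(L, W) = Mul(Add(-12, W), Add(12, L, Pow(W, 2), Mul(-7, W))) (Function('q')(L, W) = Mul(Add(L, Add(12, Pow(W, 2), Mul(-7, W))), Add(W, -12)) = Mul(Add(12, L, Pow(W, 2), Mul(-7, W)), Add(-12, W)) = Mul(Add(-12, W), Add(12, L, Pow(W, 2), Mul(-7, W))))
Add(Add(Add(Mul(-245, Pow(1002, -1)), Mul(1071, Pow(-1208, -1))), 1978), Function('q')(3, 64)) = Add(Add(Add(Mul(-245, Pow(1002, -1)), Mul(1071, Pow(-1208, -1))), 1978), Add(-144, Pow(64, 3), Mul(-19, Pow(64, 2)), Mul(-12, 3), Mul(96, 64), Mul(3, 64))) = Add(Add(Add(Mul(-245, Rational(1, 1002)), Mul(1071, Rational(-1, 1208))), 1978), Add(-144, 262144, Mul(-19, 4096), -36, 6144, 192)) = Add(Add(Add(Rational(-245, 1002), Rational(-1071, 1208)), 1978), Add(-144, 262144, -77824, -36, 6144, 192)) = Add(Add(Rational(-684551, 605208), 1978), 190476) = Add(Rational(1196416873, 605208), 190476) = Rational(116474015881, 605208)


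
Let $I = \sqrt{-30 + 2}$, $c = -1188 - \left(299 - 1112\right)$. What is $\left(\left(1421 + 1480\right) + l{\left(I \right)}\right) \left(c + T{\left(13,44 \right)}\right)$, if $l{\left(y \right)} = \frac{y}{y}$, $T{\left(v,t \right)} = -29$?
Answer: $-1172408$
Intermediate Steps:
$c = -375$ ($c = -1188 - \left(299 - 1112\right) = -1188 - -813 = -1188 + 813 = -375$)
$I = 2 i \sqrt{7}$ ($I = \sqrt{-28} = 2 i \sqrt{7} \approx 5.2915 i$)
$l{\left(y \right)} = 1$
$\left(\left(1421 + 1480\right) + l{\left(I \right)}\right) \left(c + T{\left(13,44 \right)}\right) = \left(\left(1421 + 1480\right) + 1\right) \left(-375 - 29\right) = \left(2901 + 1\right) \left(-404\right) = 2902 \left(-404\right) = -1172408$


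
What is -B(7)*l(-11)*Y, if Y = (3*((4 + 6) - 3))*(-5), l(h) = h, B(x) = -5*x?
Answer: 40425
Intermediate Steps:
Y = -105 (Y = (3*(10 - 3))*(-5) = (3*7)*(-5) = 21*(-5) = -105)
-B(7)*l(-11)*Y = --5*7*(-11)*(-105) = -(-35*(-11))*(-105) = -385*(-105) = -1*(-40425) = 40425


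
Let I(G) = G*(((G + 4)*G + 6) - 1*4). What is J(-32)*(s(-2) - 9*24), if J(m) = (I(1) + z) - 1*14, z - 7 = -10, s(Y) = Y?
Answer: 2180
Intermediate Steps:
z = -3 (z = 7 - 10 = -3)
I(G) = G*(2 + G*(4 + G)) (I(G) = G*(((4 + G)*G + 6) - 4) = G*((G*(4 + G) + 6) - 4) = G*((6 + G*(4 + G)) - 4) = G*(2 + G*(4 + G)))
J(m) = -10 (J(m) = (1*(2 + 1² + 4*1) - 3) - 1*14 = (1*(2 + 1 + 4) - 3) - 14 = (1*7 - 3) - 14 = (7 - 3) - 14 = 4 - 14 = -10)
J(-32)*(s(-2) - 9*24) = -10*(-2 - 9*24) = -10*(-2 - 216) = -10*(-218) = 2180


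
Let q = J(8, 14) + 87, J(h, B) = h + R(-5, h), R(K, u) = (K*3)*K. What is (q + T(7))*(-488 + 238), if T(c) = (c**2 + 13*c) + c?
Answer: -79250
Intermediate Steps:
R(K, u) = 3*K**2 (R(K, u) = (3*K)*K = 3*K**2)
J(h, B) = 75 + h (J(h, B) = h + 3*(-5)**2 = h + 3*25 = h + 75 = 75 + h)
q = 170 (q = (75 + 8) + 87 = 83 + 87 = 170)
T(c) = c**2 + 14*c
(q + T(7))*(-488 + 238) = (170 + 7*(14 + 7))*(-488 + 238) = (170 + 7*21)*(-250) = (170 + 147)*(-250) = 317*(-250) = -79250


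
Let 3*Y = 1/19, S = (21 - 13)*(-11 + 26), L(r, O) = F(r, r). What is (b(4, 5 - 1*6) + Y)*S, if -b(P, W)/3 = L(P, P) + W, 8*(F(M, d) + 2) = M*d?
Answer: 6880/19 ≈ 362.11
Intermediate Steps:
F(M, d) = -2 + M*d/8 (F(M, d) = -2 + (M*d)/8 = -2 + M*d/8)
L(r, O) = -2 + r²/8 (L(r, O) = -2 + r*r/8 = -2 + r²/8)
b(P, W) = 6 - 3*W - 3*P²/8 (b(P, W) = -3*((-2 + P²/8) + W) = -3*(-2 + W + P²/8) = 6 - 3*W - 3*P²/8)
S = 120 (S = 8*15 = 120)
Y = 1/57 (Y = (⅓)/19 = (⅓)*(1/19) = 1/57 ≈ 0.017544)
(b(4, 5 - 1*6) + Y)*S = ((6 - 3*(5 - 1*6) - 3/8*4²) + 1/57)*120 = ((6 - 3*(5 - 6) - 3/8*16) + 1/57)*120 = ((6 - 3*(-1) - 6) + 1/57)*120 = ((6 + 3 - 6) + 1/57)*120 = (3 + 1/57)*120 = (172/57)*120 = 6880/19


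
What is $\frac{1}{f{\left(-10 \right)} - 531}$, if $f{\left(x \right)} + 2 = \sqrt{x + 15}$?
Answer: $- \frac{533}{284084} - \frac{\sqrt{5}}{284084} \approx -0.0018841$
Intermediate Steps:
$f{\left(x \right)} = -2 + \sqrt{15 + x}$ ($f{\left(x \right)} = -2 + \sqrt{x + 15} = -2 + \sqrt{15 + x}$)
$\frac{1}{f{\left(-10 \right)} - 531} = \frac{1}{\left(-2 + \sqrt{15 - 10}\right) - 531} = \frac{1}{\left(-2 + \sqrt{5}\right) - 531} = \frac{1}{-533 + \sqrt{5}}$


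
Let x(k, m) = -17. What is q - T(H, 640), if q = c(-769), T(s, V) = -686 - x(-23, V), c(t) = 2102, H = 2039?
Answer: 2771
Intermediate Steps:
T(s, V) = -669 (T(s, V) = -686 - 1*(-17) = -686 + 17 = -669)
q = 2102
q - T(H, 640) = 2102 - 1*(-669) = 2102 + 669 = 2771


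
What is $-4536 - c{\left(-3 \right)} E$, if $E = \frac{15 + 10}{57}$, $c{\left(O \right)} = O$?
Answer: $- \frac{86159}{19} \approx -4534.7$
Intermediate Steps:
$E = \frac{25}{57}$ ($E = 25 \cdot \frac{1}{57} = \frac{25}{57} \approx 0.4386$)
$-4536 - c{\left(-3 \right)} E = -4536 - \left(-3\right) \frac{25}{57} = -4536 - - \frac{25}{19} = -4536 + \frac{25}{19} = - \frac{86159}{19}$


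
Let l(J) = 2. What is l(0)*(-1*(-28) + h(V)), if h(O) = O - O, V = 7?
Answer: 56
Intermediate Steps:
h(O) = 0
l(0)*(-1*(-28) + h(V)) = 2*(-1*(-28) + 0) = 2*(28 + 0) = 2*28 = 56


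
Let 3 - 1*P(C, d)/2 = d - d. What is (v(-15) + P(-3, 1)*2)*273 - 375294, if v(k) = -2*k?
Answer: -363828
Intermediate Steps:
P(C, d) = 6 (P(C, d) = 6 - 2*(d - d) = 6 - 2*0 = 6 + 0 = 6)
(v(-15) + P(-3, 1)*2)*273 - 375294 = (-2*(-15) + 6*2)*273 - 375294 = (30 + 12)*273 - 375294 = 42*273 - 375294 = 11466 - 375294 = -363828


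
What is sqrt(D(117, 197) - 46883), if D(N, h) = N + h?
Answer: 19*I*sqrt(129) ≈ 215.8*I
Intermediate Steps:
sqrt(D(117, 197) - 46883) = sqrt((117 + 197) - 46883) = sqrt(314 - 46883) = sqrt(-46569) = 19*I*sqrt(129)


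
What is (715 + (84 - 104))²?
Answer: 483025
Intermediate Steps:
(715 + (84 - 104))² = (715 - 20)² = 695² = 483025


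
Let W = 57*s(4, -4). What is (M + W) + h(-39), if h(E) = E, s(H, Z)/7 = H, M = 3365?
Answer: 4922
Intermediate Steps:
s(H, Z) = 7*H
W = 1596 (W = 57*(7*4) = 57*28 = 1596)
(M + W) + h(-39) = (3365 + 1596) - 39 = 4961 - 39 = 4922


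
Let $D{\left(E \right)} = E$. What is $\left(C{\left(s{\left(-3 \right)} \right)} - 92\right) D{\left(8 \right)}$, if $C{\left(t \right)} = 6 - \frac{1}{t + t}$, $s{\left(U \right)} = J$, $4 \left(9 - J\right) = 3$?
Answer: $- \frac{22720}{33} \approx -688.48$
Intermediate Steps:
$J = \frac{33}{4}$ ($J = 9 - \frac{3}{4} = \frac{33}{4} \approx 8.25$)
$s{\left(U \right)} = \frac{33}{4}$
$C{\left(t \right)} = 6 - \frac{1}{2 t}$
$\left(C{\left(s{\left(-3 \right)} \right)} - 92\right) D{\left(8 \right)} = \left(\left(6 - \frac{1}{2 \cdot \frac{33}{4}}\right) - 92\right) 8 = \left(\left(6 - \frac{2}{33}\right) - 92\right) 8 = \left(\frac{196}{33} - 92\right) 8 = \left(- \frac{2840}{33}\right) 8 = - \frac{22720}{33}$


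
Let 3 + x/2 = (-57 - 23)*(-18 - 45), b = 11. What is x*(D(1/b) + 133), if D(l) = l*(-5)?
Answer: 14687892/11 ≈ 1.3353e+6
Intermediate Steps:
x = 10074 (x = -6 + 2*((-57 - 23)*(-18 - 45)) = -6 + 2*(-80*(-63)) = -6 + 2*5040 = -6 + 10080 = 10074)
D(l) = -5*l
x*(D(1/b) + 133) = 10074*(-5/11 + 133) = 10074*(1458/11) = 14687892/11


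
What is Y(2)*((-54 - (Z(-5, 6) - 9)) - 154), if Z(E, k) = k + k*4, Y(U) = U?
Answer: -458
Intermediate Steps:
Z(E, k) = 5*k (Z(E, k) = k + 4*k = 5*k)
Y(2)*((-54 - (Z(-5, 6) - 9)) - 154) = 2*((-54 - (5*6 - 9)) - 154) = 2*((-54 - (30 - 9)) - 154) = 2*((-54 - 1*21) - 154) = 2*((-54 - 21) - 154) = 2*(-75 - 154) = 2*(-229) = -458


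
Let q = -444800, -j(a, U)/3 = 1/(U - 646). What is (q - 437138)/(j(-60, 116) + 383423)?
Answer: -467427140/203214193 ≈ -2.3002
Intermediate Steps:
j(a, U) = -3/(-646 + U) (j(a, U) = -3/(U - 646) = -3/(-646 + U))
(q - 437138)/(j(-60, 116) + 383423) = (-444800 - 437138)/(-3/(-646 + 116) + 383423) = -881938/(-3/(-530) + 383423) = -881938/(-3*(-1/530) + 383423) = -881938/(3/530 + 383423) = -881938/203214193/530 = -881938*530/203214193 = -467427140/203214193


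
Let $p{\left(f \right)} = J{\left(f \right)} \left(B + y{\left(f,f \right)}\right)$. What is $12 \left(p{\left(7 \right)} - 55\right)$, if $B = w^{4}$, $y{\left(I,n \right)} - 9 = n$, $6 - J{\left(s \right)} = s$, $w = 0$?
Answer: $-852$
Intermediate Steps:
$J{\left(s \right)} = 6 - s$
$y{\left(I,n \right)} = 9 + n$
$B = 0$ ($B = 0^{4} = 0$)
$p{\left(f \right)} = \left(6 - f\right) \left(9 + f\right)$ ($p{\left(f \right)} = \left(6 - f\right) \left(0 + \left(9 + f\right)\right) = \left(6 - f\right) \left(9 + f\right)$)
$12 \left(p{\left(7 \right)} - 55\right) = 12 \left(- \left(-6 + 7\right) \left(9 + 7\right) - 55\right) = 12 \left(\left(-1\right) 1 \cdot 16 - 55\right) = 12 \left(-16 - 55\right) = 12 \left(-71\right) = -852$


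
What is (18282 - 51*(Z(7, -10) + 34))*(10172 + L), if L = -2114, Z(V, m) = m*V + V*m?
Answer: 190877904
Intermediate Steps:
Z(V, m) = 2*V*m (Z(V, m) = V*m + V*m = 2*V*m)
(18282 - 51*(Z(7, -10) + 34))*(10172 + L) = (18282 - 51*(2*7*(-10) + 34))*(10172 - 2114) = (18282 - 51*(-140 + 34))*8058 = (18282 - 51*(-106))*8058 = (18282 + 5406)*8058 = 23688*8058 = 190877904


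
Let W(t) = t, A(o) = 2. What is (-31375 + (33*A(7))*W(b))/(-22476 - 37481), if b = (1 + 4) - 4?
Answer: 31309/59957 ≈ 0.52219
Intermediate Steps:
b = 1 (b = 5 - 4 = 1)
(-31375 + (33*A(7))*W(b))/(-22476 - 37481) = (-31375 + (33*2)*1)/(-22476 - 37481) = (-31375 + 66*1)/(-59957) = (-31375 + 66)*(-1/59957) = -31309*(-1/59957) = 31309/59957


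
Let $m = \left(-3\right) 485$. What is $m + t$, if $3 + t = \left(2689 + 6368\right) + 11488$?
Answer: $19087$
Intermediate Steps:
$t = 20542$ ($t = -3 + \left(\left(2689 + 6368\right) + 11488\right) = -3 + \left(9057 + 11488\right) = -3 + 20545 = 20542$)
$m = -1455$
$m + t = -1455 + 20542 = 19087$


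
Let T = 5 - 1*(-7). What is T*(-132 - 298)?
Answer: -5160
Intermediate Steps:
T = 12 (T = 5 + 7 = 12)
T*(-132 - 298) = 12*(-132 - 298) = 12*(-430) = -5160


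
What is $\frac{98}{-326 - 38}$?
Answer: $- \frac{7}{26} \approx -0.26923$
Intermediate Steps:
$\frac{98}{-326 - 38} = \frac{98}{-364} = 98 \left(- \frac{1}{364}\right) = - \frac{7}{26}$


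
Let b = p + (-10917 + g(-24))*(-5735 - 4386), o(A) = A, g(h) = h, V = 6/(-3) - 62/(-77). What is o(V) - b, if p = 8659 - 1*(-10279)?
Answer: -8527965615/77 ≈ -1.1075e+8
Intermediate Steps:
V = -92/77 (V = 6*(-⅓) - 62*(-1/77) = -2 + 62/77 = -92/77 ≈ -1.1948)
p = 18938 (p = 8659 + 10279 = 18938)
b = 110752799 (b = 18938 + (-10917 - 24)*(-5735 - 4386) = 18938 - 10941*(-10121) = 18938 + 110733861 = 110752799)
o(V) - b = -92/77 - 1*110752799 = -92/77 - 110752799 = -8527965615/77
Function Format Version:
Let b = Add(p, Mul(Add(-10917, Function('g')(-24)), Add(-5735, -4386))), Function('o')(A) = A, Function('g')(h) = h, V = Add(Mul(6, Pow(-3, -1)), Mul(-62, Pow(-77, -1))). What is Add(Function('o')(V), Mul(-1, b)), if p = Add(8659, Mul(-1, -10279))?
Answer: Rational(-8527965615, 77) ≈ -1.1075e+8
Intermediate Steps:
V = Rational(-92, 77) (V = Add(Mul(6, Rational(-1, 3)), Mul(-62, Rational(-1, 77))) = Add(-2, Rational(62, 77)) = Rational(-92, 77) ≈ -1.1948)
p = 18938 (p = Add(8659, 10279) = 18938)
b = 110752799 (b = Add(18938, Mul(Add(-10917, -24), Add(-5735, -4386))) = Add(18938, Mul(-10941, -10121)) = Add(18938, 110733861) = 110752799)
Add(Function('o')(V), Mul(-1, b)) = Add(Rational(-92, 77), Mul(-1, 110752799)) = Add(Rational(-92, 77), -110752799) = Rational(-8527965615, 77)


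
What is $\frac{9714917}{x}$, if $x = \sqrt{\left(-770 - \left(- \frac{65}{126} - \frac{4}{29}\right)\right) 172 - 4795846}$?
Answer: $- \frac{29144751 i \sqrt{456941483201}}{4501886534} \approx - 4376.2 i$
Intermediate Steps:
$x = \frac{2 i \sqrt{456941483201}}{609}$ ($x = \sqrt{\left(-770 - - \frac{2389}{3654}\right) 172 - 4795846} = \sqrt{\left(-770 + \left(\frac{65}{126} + \frac{4}{29}\right)\right) 172 - 4795846} = \sqrt{\left(-770 + \frac{2389}{3654}\right) 172 - 4795846} = \sqrt{\left(- \frac{2811191}{3654}\right) 172 - 4795846} = \sqrt{- \frac{241762426}{1827} - 4795846} = \sqrt{- \frac{9003773068}{1827}} = \frac{2 i \sqrt{456941483201}}{609} \approx 2219.9 i$)
$\frac{9714917}{x} = \frac{9714917}{\frac{2}{609} i \sqrt{456941483201}} = 9714917 \left(- \frac{3 i \sqrt{456941483201}}{4501886534}\right) = - \frac{29144751 i \sqrt{456941483201}}{4501886534}$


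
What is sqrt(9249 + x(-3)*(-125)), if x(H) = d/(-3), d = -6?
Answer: sqrt(8999) ≈ 94.863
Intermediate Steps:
x(H) = 2 (x(H) = -6/(-3) = -6*(-1/3) = 2)
sqrt(9249 + x(-3)*(-125)) = sqrt(9249 + 2*(-125)) = sqrt(9249 - 250) = sqrt(8999)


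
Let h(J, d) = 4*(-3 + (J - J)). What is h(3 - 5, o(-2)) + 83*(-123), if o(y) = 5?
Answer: -10221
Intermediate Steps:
h(J, d) = -12 (h(J, d) = 4*(-3 + 0) = 4*(-3) = -12)
h(3 - 5, o(-2)) + 83*(-123) = -12 + 83*(-123) = -12 - 10209 = -10221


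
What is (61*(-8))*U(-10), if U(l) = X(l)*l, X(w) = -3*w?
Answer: 146400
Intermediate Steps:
U(l) = -3*l² (U(l) = (-3*l)*l = -3*l²)
(61*(-8))*U(-10) = (61*(-8))*(-3*(-10)²) = -(-1464)*100 = -488*(-300) = 146400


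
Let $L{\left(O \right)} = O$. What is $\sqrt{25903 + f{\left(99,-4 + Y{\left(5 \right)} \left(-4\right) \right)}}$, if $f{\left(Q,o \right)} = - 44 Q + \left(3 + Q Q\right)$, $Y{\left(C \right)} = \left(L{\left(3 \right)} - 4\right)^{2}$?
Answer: $\sqrt{31351} \approx 177.06$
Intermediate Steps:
$Y{\left(C \right)} = 1$ ($Y{\left(C \right)} = \left(3 - 4\right)^{2} = \left(-1\right)^{2} = 1$)
$f{\left(Q,o \right)} = 3 + Q^{2} - 44 Q$ ($f{\left(Q,o \right)} = - 44 Q + \left(3 + Q^{2}\right) = 3 + Q^{2} - 44 Q$)
$\sqrt{25903 + f{\left(99,-4 + Y{\left(5 \right)} \left(-4\right) \right)}} = \sqrt{25903 + \left(3 + 99^{2} - 4356\right)} = \sqrt{25903 + \left(3 + 9801 - 4356\right)} = \sqrt{25903 + 5448} = \sqrt{31351}$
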